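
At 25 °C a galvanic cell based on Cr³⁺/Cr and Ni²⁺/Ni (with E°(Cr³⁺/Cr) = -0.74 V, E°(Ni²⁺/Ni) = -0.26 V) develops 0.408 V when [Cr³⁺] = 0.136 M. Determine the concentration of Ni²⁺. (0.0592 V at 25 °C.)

From the Nernst equation, log Q = n(E° − E)/0.0592 = 6(0.48 − 0.408)/0.0592 = 7.297, so Q = 1.98 × 10^7.
With Q = [Cr³⁺]^2/[Ni²⁺]^3 and the known concentrations, [Ni²⁺]^3 in the denominator gives [Ni²⁺] = 9.8 × 10^-4 M.

9.8 × 10^-4 M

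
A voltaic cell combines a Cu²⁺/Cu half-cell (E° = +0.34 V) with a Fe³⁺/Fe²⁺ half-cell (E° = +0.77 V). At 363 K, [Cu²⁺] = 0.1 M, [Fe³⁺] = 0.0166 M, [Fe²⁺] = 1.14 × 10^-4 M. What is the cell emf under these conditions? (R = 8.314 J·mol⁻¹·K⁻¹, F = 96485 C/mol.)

The Fe³⁺/Fe²⁺ couple has the higher reduction potential and acts as the cathode, so E°_cell = +0.77 − (+0.34) = 0.43 V.
Balancing electrons gives n = 2; the reaction quotient is Q = [Cu²⁺]·[Fe²⁺]^2/[Fe³⁺]^2 = 4.72 × 10^-6.
E = E° − (RT/nF) ln Q = 0.43 − (8.314×363)/(2×96485) × (-12.265) = 0.430 + 0.192 = 0.622 V.

0.622 V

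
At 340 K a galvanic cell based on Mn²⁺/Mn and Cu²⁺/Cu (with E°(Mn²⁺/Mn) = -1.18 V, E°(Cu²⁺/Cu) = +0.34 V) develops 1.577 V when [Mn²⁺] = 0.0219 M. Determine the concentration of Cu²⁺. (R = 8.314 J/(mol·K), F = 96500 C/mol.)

1.1 M

From the Nernst equation, ln Q = nF(E° − E)/RT = 2×96500×(1.52 − 1.577)/(8.314×340) = -3.892, so Q = 0.0204.
With Q = [Mn²⁺]/[Cu²⁺] and the known concentrations, [Cu²⁺] in the denominator gives [Cu²⁺] = 1.1 M.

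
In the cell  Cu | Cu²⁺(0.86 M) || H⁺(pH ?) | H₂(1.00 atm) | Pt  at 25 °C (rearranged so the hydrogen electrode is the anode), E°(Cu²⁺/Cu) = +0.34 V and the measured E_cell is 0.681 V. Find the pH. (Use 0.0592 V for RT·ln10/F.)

pH = 5.79

E°_cell = 0.34 V and n = 2.
log Q = n(E° − E)/0.0592 = 2×(0.34 − 0.681)/0.0592 = -11.520.
With Q = [H⁺]^2 / ([Cu²⁺]·P(H₂)), solving for [H⁺] gives log[H⁺] = -5.793, so pH = 5.79.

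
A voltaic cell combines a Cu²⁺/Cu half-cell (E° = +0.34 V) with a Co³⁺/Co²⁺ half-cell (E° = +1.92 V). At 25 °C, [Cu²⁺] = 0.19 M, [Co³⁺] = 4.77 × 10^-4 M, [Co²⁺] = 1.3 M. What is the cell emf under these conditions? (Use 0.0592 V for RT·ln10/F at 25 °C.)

1.40 V

The Co³⁺/Co²⁺ couple has the higher reduction potential and acts as the cathode, so E°_cell = +1.92 − (+0.34) = 1.58 V.
Balancing electrons gives n = 2; the reaction quotient is Q = [Cu²⁺]·[Co²⁺]^2/[Co³⁺]^2 = 1.41 × 10^6.
At 25 °C, E = E° − (0.0592/n) log Q = 1.58 − (0.0592/2)(6.150) = 1.580 − 0.182 = 1.398 V.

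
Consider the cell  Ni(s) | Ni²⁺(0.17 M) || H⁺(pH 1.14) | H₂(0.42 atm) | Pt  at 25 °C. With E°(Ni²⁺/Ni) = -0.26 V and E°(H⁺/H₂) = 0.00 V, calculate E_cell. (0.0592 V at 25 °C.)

The hydrogen couple is the cathode, so E°_cell = 0.26 V; n = 2.
[H⁺] = 10^(−1.14) = 0.072 M, and Q = [Ni²⁺]·P(H₂) / [H⁺]^2 = 13.6.
E = E° − (0.0592/2) log Q = 0.26 − (0.0592/2)(1.134) = 0.226 V.

0.23 V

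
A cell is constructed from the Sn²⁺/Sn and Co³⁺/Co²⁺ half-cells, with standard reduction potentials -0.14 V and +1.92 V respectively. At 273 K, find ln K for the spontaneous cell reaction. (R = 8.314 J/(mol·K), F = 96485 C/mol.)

E°_cell = +1.92 − (-0.14) = 2.06 V, with n = 2 electrons transferred.
At equilibrium E = 0, so the Nernst equation gives ln K = nFE°/RT = (2)(96485)(2.06)/((8.314)(273)) = 175.14.

ln K = 175.1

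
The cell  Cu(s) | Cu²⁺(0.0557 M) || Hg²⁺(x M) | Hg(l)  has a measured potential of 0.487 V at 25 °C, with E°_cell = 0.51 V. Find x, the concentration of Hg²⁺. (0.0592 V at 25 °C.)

0.0093 M

From the Nernst equation, log Q = n(E° − E)/0.0592 = 2(0.51 − 0.487)/0.0592 = 0.777, so Q = 5.98.
With Q = [Cu²⁺]/[Hg²⁺] and the known concentrations, [Hg²⁺] in the denominator gives [Hg²⁺] = 0.0093 M.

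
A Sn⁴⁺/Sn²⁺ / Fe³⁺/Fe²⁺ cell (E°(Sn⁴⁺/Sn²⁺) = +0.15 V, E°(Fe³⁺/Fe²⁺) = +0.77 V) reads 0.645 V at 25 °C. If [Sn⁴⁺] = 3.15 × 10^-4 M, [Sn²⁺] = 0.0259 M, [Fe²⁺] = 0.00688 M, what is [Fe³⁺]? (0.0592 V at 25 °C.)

0.002 M

From the Nernst equation, log Q = n(E° − E)/0.0592 = 2(0.62 − 0.645)/0.0592 = -0.845, so Q = 0.143.
With Q = [Sn⁴⁺]·[Fe²⁺]^2/([Sn²⁺]·[Fe³⁺]^2) and the known concentrations, [Fe³⁺]^2 in the denominator gives [Fe³⁺] = 0.002 M.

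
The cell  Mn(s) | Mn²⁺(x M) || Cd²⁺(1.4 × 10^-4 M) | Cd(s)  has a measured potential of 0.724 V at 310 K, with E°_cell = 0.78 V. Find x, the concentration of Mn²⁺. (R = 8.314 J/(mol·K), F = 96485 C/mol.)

0.0093 M

From the Nernst equation, ln Q = nF(E° − E)/RT = 2×96485×(0.78 − 0.724)/(8.314×310) = 4.193, so Q = 66.2.
With Q = [Mn²⁺]/[Cd²⁺] and the known concentrations, [Mn²⁺] in the numerator gives [Mn²⁺] = 0.0093 M.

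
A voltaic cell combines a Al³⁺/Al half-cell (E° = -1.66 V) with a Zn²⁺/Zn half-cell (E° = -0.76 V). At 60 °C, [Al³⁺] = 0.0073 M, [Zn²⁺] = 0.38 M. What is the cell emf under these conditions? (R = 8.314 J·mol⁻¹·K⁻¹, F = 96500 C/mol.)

0.933 V

The Zn²⁺/Zn couple has the higher reduction potential and acts as the cathode, so E°_cell = -0.76 − (-1.66) = 0.90 V.
Balancing electrons gives n = 6; the reaction quotient is Q = [Al³⁺]^2/[Zn²⁺]^3 = 9.71 × 10^-4.
E = E° − (RT/nF) ln Q = 0.90 − (8.314×333)/(6×96500) × (-6.937) = 0.900 + 0.033 = 0.933 V.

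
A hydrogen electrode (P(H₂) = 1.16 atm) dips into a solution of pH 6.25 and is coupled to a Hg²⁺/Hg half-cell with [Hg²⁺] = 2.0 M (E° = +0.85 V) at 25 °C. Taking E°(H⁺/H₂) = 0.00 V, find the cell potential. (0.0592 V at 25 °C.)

1.23 V

The Hg²⁺/Hg couple is the cathode, so E°_cell = 0.85 V; n = 2.
[H⁺] = 10^(−6.25) = 5.6 × 10^-7 M, and Q = [H⁺]^2 / ([Hg²⁺]·P(H₂)) = 1.36 × 10^-13.
E = E° − (0.0592/2) log Q = 0.85 − (0.0592/2)(-12.865) = 1.231 V.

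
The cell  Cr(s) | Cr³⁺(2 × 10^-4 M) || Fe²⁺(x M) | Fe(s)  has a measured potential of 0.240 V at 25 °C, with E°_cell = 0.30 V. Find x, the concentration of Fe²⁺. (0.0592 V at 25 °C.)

3.2 × 10^-5 M

From the Nernst equation, log Q = n(E° − E)/0.0592 = 6(0.30 − 0.240)/0.0592 = 6.081, so Q = 1.21 × 10^6.
With Q = [Cr³⁺]^2/[Fe²⁺]^3 and the known concentrations, [Fe²⁺]^3 in the denominator gives [Fe²⁺] = 3.2 × 10^-5 M.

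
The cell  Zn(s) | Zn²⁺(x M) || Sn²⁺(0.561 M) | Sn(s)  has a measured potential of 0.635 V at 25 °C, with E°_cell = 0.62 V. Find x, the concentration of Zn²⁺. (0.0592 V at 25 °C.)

From the Nernst equation, log Q = n(E° − E)/0.0592 = 2(0.62 − 0.635)/0.0592 = -0.507, so Q = 0.311.
With Q = [Zn²⁺]/[Sn²⁺] and the known concentrations, [Zn²⁺] in the numerator gives [Zn²⁺] = 0.17 M.

0.17 M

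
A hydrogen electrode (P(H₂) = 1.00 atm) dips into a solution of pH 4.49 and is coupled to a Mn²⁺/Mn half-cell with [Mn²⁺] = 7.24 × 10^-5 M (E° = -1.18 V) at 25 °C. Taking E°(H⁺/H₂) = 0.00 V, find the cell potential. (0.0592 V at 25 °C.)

The hydrogen couple is the cathode, so E°_cell = 1.18 V; n = 2.
[H⁺] = 10^(−4.49) = 3.2 × 10^-5 M, and Q = [Mn²⁺]·P(H₂) / [H⁺]^2 = 6.91 × 10^4.
E = E° − (0.0592/2) log Q = 1.18 − (0.0592/2)(4.840) = 1.037 V.

1.04 V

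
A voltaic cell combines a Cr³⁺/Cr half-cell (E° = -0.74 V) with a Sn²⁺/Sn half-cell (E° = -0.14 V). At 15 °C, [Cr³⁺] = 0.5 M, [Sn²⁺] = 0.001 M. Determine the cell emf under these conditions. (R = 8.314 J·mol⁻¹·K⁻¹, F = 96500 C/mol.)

0.520 V

The Sn²⁺/Sn couple has the higher reduction potential and acts as the cathode, so E°_cell = -0.14 − (-0.74) = 0.60 V.
Balancing electrons gives n = 6; the reaction quotient is Q = [Cr³⁺]^2/[Sn²⁺]^3 = 2.5 × 10^8.
E = E° − (RT/nF) ln Q = 0.60 − (8.314×288)/(6×96500) × (19.337) = 0.600 − 0.080 = 0.520 V.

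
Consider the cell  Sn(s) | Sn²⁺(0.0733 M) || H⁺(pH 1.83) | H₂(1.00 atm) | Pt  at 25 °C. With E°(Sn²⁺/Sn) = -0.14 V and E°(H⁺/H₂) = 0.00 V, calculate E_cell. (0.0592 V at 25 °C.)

The hydrogen couple is the cathode, so E°_cell = 0.14 V; n = 2.
[H⁺] = 10^(−1.83) = 0.015 M, and Q = [Sn²⁺]·P(H₂) / [H⁺]^2 = 335.
E = E° − (0.0592/2) log Q = 0.14 − (0.0592/2)(2.525) = 0.065 V.

0.065 V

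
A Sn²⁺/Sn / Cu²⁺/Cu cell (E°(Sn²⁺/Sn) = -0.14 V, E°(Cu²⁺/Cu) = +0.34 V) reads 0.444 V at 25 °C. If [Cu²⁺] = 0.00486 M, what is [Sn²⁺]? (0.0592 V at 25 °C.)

0.08 M

From the Nernst equation, log Q = n(E° − E)/0.0592 = 2(0.48 − 0.444)/0.0592 = 1.216, so Q = 16.5.
With Q = [Sn²⁺]/[Cu²⁺] and the known concentrations, [Sn²⁺] in the numerator gives [Sn²⁺] = 0.08 M.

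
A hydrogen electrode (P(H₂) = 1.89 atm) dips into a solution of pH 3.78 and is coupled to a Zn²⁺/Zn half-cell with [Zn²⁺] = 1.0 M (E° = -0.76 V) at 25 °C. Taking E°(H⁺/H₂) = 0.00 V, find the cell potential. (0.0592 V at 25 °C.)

The hydrogen couple is the cathode, so E°_cell = 0.76 V; n = 2.
[H⁺] = 10^(−3.78) = 1.7 × 10^-4 M, and Q = [Zn²⁺]·P(H₂) / [H⁺]^2 = 6.86 × 10^7.
E = E° − (0.0592/2) log Q = 0.76 − (0.0592/2)(7.836) = 0.528 V.

0.53 V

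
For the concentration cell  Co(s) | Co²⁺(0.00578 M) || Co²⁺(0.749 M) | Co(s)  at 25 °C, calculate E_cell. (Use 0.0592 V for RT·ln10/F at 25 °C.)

Both half-cells are Co²⁺/Co, so E°_cell = 0. The concentrated side is the cathode; the cell reaction moves Co²⁺ from high to low concentration with n = 2.
Q = [Co²⁺]_dilute/[Co²⁺]_conc = 0.00578/0.749 = 0.00772.
E = 0 − (0.0592/2) log Q = −(0.0592/2)(-2.113) = 0.0625 V.

0.063 V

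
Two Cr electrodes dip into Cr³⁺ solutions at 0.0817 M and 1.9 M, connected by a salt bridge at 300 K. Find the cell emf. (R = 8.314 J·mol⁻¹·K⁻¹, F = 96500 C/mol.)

0.027 V

Both half-cells are Cr³⁺/Cr, so E°_cell = 0. The concentrated side is the cathode; the cell reaction moves Cr³⁺ from high to low concentration with n = 3.
Q = [Cr³⁺]_dilute/[Cr³⁺]_conc = 0.0817/1.9 = 0.0430.
E = 0 − (RT/nF) ln Q = −((8.314×300)/(3×96500))(-3.147) = 0.0271 V.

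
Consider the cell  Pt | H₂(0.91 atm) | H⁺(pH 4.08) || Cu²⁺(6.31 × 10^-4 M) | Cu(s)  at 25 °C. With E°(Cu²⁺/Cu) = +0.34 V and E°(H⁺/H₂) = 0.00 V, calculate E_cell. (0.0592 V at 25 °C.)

The Cu²⁺/Cu couple is the cathode, so E°_cell = 0.34 V; n = 2.
[H⁺] = 10^(−4.08) = 8.3 × 10^-5 M, and Q = [H⁺]^2 / ([Cu²⁺]·P(H₂)) = 1.2 × 10^-5.
E = E° − (0.0592/2) log Q = 0.34 − (0.0592/2)(-4.919) = 0.486 V.

0.49 V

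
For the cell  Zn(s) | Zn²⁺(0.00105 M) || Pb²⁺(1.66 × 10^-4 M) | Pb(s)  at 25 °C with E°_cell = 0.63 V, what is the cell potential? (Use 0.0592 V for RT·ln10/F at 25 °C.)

Balancing electrons gives n = 2; the reaction quotient is Q = [Zn²⁺]/[Pb²⁺] = 6.33.
At 25 °C, E = E° − (0.0592/n) log Q = 0.63 − (0.0592/2)(0.801) = 0.630 − 0.024 = 0.606 V.

0.606 V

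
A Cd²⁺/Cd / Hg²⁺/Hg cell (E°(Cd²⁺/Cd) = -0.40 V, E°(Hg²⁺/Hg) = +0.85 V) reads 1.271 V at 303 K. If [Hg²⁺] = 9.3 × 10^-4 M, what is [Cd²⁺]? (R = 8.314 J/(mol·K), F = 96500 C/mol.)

From the Nernst equation, ln Q = nF(E° − E)/RT = 2×96500×(1.25 − 1.271)/(8.314×303) = -1.609, so Q = 0.200.
With Q = [Cd²⁺]/[Hg²⁺] and the known concentrations, [Cd²⁺] in the numerator gives [Cd²⁺] = 1.9 × 10^-4 M.

1.9 × 10^-4 M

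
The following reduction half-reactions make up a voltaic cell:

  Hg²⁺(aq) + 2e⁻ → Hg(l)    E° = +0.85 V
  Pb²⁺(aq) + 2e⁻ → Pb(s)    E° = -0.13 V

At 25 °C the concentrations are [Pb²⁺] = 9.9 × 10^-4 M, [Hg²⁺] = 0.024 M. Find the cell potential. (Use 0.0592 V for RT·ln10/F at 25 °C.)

1.02 V

The Hg²⁺/Hg couple has the higher reduction potential and acts as the cathode, so E°_cell = +0.85 − (-0.13) = 0.98 V.
Balancing electrons gives n = 2; the reaction quotient is Q = [Pb²⁺]/[Hg²⁺] = 0.0412.
At 25 °C, E = E° − (0.0592/n) log Q = 0.98 − (0.0592/2)(-1.385) = 0.980 + 0.041 = 1.021 V.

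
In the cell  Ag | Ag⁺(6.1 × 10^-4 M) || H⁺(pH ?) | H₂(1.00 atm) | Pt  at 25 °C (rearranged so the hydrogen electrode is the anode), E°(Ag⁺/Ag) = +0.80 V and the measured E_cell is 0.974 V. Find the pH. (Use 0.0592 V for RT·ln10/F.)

E°_cell = 0.80 V and n = 2.
log Q = n(E° − E)/0.0592 = 2×(0.80 − 0.974)/0.0592 = -5.878.
With Q = [H⁺]^2 / ([Ag⁺]^2·P(H₂)), solving for [H⁺] gives log[H⁺] = -6.154, so pH = 6.15.

pH = 6.15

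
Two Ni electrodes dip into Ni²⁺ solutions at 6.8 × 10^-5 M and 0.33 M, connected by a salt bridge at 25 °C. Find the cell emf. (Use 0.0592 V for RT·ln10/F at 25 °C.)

0.11 V

Both half-cells are Ni²⁺/Ni, so E°_cell = 0. The concentrated side is the cathode; the cell reaction moves Ni²⁺ from high to low concentration with n = 2.
Q = [Ni²⁺]_dilute/[Ni²⁺]_conc = 6.8 × 10^-5/0.33 = 2.06 × 10^-4.
E = 0 − (0.0592/2) log Q = −(0.0592/2)(-3.686) = 0.1091 V.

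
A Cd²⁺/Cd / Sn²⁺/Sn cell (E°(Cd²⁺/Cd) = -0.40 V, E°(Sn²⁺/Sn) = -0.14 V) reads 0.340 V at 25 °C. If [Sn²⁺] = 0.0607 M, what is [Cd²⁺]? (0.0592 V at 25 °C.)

1.2 × 10^-4 M

From the Nernst equation, log Q = n(E° − E)/0.0592 = 2(0.26 − 0.340)/0.0592 = -2.703, so Q = 0.00198.
With Q = [Cd²⁺]/[Sn²⁺] and the known concentrations, [Cd²⁺] in the numerator gives [Cd²⁺] = 1.2 × 10^-4 M.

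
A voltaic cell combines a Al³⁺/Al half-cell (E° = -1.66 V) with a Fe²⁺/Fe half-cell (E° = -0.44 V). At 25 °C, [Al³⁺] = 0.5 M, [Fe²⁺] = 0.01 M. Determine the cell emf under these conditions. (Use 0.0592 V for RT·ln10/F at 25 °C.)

1.17 V

The Fe²⁺/Fe couple has the higher reduction potential and acts as the cathode, so E°_cell = -0.44 − (-1.66) = 1.22 V.
Balancing electrons gives n = 6; the reaction quotient is Q = [Al³⁺]^2/[Fe²⁺]^3 = 2.5 × 10^5.
At 25 °C, E = E° − (0.0592/n) log Q = 1.22 − (0.0592/6)(5.398) = 1.220 − 0.053 = 1.167 V.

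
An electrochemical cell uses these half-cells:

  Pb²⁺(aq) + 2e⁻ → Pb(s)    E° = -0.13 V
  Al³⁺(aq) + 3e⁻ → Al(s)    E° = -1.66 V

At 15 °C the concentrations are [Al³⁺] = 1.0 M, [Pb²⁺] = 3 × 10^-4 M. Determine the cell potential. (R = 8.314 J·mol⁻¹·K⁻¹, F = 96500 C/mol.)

1.43 V

The Pb²⁺/Pb couple has the higher reduction potential and acts as the cathode, so E°_cell = -0.13 − (-1.66) = 1.53 V.
Balancing electrons gives n = 6; the reaction quotient is Q = [Al³⁺]^2/[Pb²⁺]^3 = 3.7 × 10^10.
E = E° − (RT/nF) ln Q = 1.53 − (8.314×288)/(6×96500) × (24.335) = 1.530 − 0.101 = 1.429 V.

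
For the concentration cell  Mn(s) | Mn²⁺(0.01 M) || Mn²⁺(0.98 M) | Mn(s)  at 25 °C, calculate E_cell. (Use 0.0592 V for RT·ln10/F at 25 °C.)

0.059 V

Both half-cells are Mn²⁺/Mn, so E°_cell = 0. The concentrated side is the cathode; the cell reaction moves Mn²⁺ from high to low concentration with n = 2.
Q = [Mn²⁺]_dilute/[Mn²⁺]_conc = 0.01/0.98 = 0.0102.
E = 0 − (0.0592/2) log Q = −(0.0592/2)(-1.991) = 0.0589 V.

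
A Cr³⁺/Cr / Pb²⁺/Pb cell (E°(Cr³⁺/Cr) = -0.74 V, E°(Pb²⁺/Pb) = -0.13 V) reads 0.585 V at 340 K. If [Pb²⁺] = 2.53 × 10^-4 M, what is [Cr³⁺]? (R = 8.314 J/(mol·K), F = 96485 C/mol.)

From the Nernst equation, ln Q = nF(E° − E)/RT = 6×96485×(0.61 − 0.585)/(8.314×340) = 5.120, so Q = 167.
With Q = [Cr³⁺]^2/[Pb²⁺]^3 and the known concentrations, [Cr³⁺]^2 in the numerator gives [Cr³⁺] = 5.2 × 10^-5 M.

5.2 × 10^-5 M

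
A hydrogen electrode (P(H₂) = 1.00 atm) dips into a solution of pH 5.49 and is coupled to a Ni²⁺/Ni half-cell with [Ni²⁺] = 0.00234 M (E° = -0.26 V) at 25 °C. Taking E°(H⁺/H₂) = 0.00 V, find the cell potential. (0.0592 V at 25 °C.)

0.013 V

The hydrogen couple is the cathode, so E°_cell = 0.26 V; n = 2.
[H⁺] = 10^(−5.49) = 3.2 × 10^-6 M, and Q = [Ni²⁺]·P(H₂) / [H⁺]^2 = 2.23 × 10^8.
E = E° − (0.0592/2) log Q = 0.26 − (0.0592/2)(8.349) = 0.013 V.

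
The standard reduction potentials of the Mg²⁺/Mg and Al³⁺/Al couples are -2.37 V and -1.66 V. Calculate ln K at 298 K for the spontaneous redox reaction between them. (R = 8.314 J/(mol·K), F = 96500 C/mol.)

E°_cell = -1.66 − (-2.37) = 0.71 V, with n = 6 electrons transferred.
At equilibrium E = 0, so the Nernst equation gives ln K = nFE°/RT = (6)(96500)(0.71)/((8.314)(298)) = 165.92.

ln K = 165.9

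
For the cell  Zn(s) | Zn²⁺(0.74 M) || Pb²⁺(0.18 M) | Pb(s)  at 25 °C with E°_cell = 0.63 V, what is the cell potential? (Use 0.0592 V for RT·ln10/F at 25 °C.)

0.612 V

Balancing electrons gives n = 2; the reaction quotient is Q = [Zn²⁺]/[Pb²⁺] = 4.11.
At 25 °C, E = E° − (0.0592/n) log Q = 0.63 − (0.0592/2)(0.614) = 0.630 − 0.018 = 0.612 V.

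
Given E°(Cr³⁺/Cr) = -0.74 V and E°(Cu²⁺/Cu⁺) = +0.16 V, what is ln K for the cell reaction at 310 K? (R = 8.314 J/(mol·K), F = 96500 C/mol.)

E°_cell = +0.16 − (-0.74) = 0.90 V, with n = 3 electrons transferred.
At equilibrium E = 0, so the Nernst equation gives ln K = nFE°/RT = (3)(96500)(0.90)/((8.314)(310)) = 101.09.

ln K = 101.1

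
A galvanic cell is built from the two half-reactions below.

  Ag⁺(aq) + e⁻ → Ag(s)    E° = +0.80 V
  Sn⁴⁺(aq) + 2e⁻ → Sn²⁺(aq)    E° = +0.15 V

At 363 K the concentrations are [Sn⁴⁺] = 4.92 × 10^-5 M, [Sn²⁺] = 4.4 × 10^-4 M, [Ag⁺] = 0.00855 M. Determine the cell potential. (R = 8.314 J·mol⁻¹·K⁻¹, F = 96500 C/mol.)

0.535 V

The Ag⁺/Ag couple has the higher reduction potential and acts as the cathode, so E°_cell = +0.80 − (+0.15) = 0.65 V.
Balancing electrons gives n = 2; the reaction quotient is Q = [Sn⁴⁺]/([Sn²⁺]·[Ag⁺]^2) = 1530.
E = E° − (RT/nF) ln Q = 0.65 − (8.314×363)/(2×96500) × (7.333) = 0.650 − 0.115 = 0.535 V.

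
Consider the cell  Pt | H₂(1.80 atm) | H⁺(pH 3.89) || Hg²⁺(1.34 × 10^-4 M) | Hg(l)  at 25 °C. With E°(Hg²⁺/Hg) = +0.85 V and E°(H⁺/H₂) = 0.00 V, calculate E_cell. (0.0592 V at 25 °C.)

The Hg²⁺/Hg couple is the cathode, so E°_cell = 0.85 V; n = 2.
[H⁺] = 10^(−3.89) = 1.3 × 10^-4 M, and Q = [H⁺]^2 / ([Hg²⁺]·P(H₂)) = 6.88 × 10^-5.
E = E° − (0.0592/2) log Q = 0.85 − (0.0592/2)(-4.162) = 0.973 V.

0.97 V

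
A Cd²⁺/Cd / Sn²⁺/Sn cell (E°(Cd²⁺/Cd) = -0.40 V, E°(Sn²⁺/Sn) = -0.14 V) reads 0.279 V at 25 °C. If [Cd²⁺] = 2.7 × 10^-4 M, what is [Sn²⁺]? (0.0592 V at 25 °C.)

From the Nernst equation, log Q = n(E° − E)/0.0592 = 2(0.26 − 0.279)/0.0592 = -0.642, so Q = 0.228.
With Q = [Cd²⁺]/[Sn²⁺] and the known concentrations, [Sn²⁺] in the denominator gives [Sn²⁺] = 0.0012 M.

0.0012 M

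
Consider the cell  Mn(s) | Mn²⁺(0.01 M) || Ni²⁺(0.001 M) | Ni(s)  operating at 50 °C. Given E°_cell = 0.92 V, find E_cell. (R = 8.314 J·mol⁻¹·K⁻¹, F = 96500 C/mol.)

0.888 V

Balancing electrons gives n = 2; the reaction quotient is Q = [Mn²⁺]/[Ni²⁺] = 10.0.
E = E° − (RT/nF) ln Q = 0.92 − (8.314×323)/(2×96500) × (2.303) = 0.920 − 0.032 = 0.888 V.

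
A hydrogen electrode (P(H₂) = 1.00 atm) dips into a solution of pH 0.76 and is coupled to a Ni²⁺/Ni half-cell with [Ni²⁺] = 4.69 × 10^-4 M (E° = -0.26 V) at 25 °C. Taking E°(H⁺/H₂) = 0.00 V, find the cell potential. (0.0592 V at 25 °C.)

The hydrogen couple is the cathode, so E°_cell = 0.26 V; n = 2.
[H⁺] = 10^(−0.76) = 0.17 M, and Q = [Ni²⁺]·P(H₂) / [H⁺]^2 = 0.0155.
E = E° − (0.0592/2) log Q = 0.26 − (0.0592/2)(-1.809) = 0.314 V.

0.31 V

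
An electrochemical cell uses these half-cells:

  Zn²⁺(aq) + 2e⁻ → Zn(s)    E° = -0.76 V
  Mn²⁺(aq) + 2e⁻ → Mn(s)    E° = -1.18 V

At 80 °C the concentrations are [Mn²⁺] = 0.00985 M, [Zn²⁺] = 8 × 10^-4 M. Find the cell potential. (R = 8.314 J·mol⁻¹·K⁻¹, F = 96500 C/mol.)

0.382 V

The Zn²⁺/Zn couple has the higher reduction potential and acts as the cathode, so E°_cell = -0.76 − (-1.18) = 0.42 V.
Balancing electrons gives n = 2; the reaction quotient is Q = [Mn²⁺]/[Zn²⁺] = 12.3.
E = E° − (RT/nF) ln Q = 0.42 − (8.314×353)/(2×96500) × (2.511) = 0.420 − 0.038 = 0.382 V.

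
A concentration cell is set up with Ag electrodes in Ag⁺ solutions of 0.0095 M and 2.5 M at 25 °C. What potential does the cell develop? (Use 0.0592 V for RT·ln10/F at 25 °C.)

0.14 V

Both half-cells are Ag⁺/Ag, so E°_cell = 0. The concentrated side is the cathode; the cell reaction moves Ag⁺ from high to low concentration with n = 1.
Q = [Ag⁺]_dilute/[Ag⁺]_conc = 0.0095/2.5 = 0.00380.
E = 0 − (0.0592/1) log Q = −(0.0592/1)(-2.420) = 0.1433 V.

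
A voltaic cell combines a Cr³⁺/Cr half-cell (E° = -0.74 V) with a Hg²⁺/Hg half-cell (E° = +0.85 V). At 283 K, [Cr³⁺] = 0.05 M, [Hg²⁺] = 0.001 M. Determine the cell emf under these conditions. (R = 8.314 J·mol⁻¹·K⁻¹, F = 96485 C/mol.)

1.53 V

The Hg²⁺/Hg couple has the higher reduction potential and acts as the cathode, so E°_cell = +0.85 − (-0.74) = 1.59 V.
Balancing electrons gives n = 6; the reaction quotient is Q = [Cr³⁺]^2/[Hg²⁺]^3 = 2.5 × 10^6.
E = E° − (RT/nF) ln Q = 1.59 − (8.314×283)/(6×96485) × (14.732) = 1.590 − 0.060 = 1.530 V.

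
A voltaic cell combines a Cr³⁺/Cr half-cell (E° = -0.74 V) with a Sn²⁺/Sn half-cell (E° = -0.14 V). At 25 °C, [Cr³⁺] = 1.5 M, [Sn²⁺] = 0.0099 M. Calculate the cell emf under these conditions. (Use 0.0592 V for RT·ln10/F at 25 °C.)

The Sn²⁺/Sn couple has the higher reduction potential and acts as the cathode, so E°_cell = -0.14 − (-0.74) = 0.60 V.
Balancing electrons gives n = 6; the reaction quotient is Q = [Cr³⁺]^2/[Sn²⁺]^3 = 2.32 × 10^6.
At 25 °C, E = E° − (0.0592/n) log Q = 0.60 − (0.0592/6)(6.365) = 0.600 − 0.063 = 0.537 V.

0.537 V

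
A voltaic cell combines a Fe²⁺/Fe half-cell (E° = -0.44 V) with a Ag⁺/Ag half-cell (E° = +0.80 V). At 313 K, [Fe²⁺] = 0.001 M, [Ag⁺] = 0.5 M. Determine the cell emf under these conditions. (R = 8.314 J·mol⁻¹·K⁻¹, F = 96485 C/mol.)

The Ag⁺/Ag couple has the higher reduction potential and acts as the cathode, so E°_cell = +0.80 − (-0.44) = 1.24 V.
Balancing electrons gives n = 2; the reaction quotient is Q = [Fe²⁺]/[Ag⁺]^2 = 0.00400.
E = E° − (RT/nF) ln Q = 1.24 − (8.314×313)/(2×96485) × (-5.521) = 1.240 + 0.074 = 1.314 V.

1.31 V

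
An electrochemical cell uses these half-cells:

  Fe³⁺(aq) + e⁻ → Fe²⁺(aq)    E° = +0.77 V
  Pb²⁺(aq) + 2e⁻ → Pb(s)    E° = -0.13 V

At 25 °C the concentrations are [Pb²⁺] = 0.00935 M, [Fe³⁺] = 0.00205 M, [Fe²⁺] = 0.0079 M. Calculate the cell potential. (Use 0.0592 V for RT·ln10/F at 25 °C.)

0.925 V

The Fe³⁺/Fe²⁺ couple has the higher reduction potential and acts as the cathode, so E°_cell = +0.77 − (-0.13) = 0.90 V.
Balancing electrons gives n = 2; the reaction quotient is Q = [Pb²⁺]·[Fe²⁺]^2/[Fe³⁺]^2 = 0.139.
At 25 °C, E = E° − (0.0592/n) log Q = 0.90 − (0.0592/2)(-0.857) = 0.900 + 0.025 = 0.925 V.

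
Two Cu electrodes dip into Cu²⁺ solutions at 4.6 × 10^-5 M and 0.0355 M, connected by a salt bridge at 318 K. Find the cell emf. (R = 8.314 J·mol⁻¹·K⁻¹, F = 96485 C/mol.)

Both half-cells are Cu²⁺/Cu, so E°_cell = 0. The concentrated side is the cathode; the cell reaction moves Cu²⁺ from high to low concentration with n = 2.
Q = [Cu²⁺]_dilute/[Cu²⁺]_conc = 4.6 × 10^-5/0.0355 = 0.00130.
E = 0 − (RT/nF) ln Q = −((8.314×318)/(2×96485))(-6.649) = 0.0911 V.

0.091 V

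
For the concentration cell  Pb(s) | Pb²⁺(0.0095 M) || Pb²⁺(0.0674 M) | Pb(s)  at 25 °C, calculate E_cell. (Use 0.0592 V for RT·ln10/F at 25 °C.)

0.025 V

Both half-cells are Pb²⁺/Pb, so E°_cell = 0. The concentrated side is the cathode; the cell reaction moves Pb²⁺ from high to low concentration with n = 2.
Q = [Pb²⁺]_dilute/[Pb²⁺]_conc = 0.0095/0.0674 = 0.141.
E = 0 − (0.0592/2) log Q = −(0.0592/2)(-0.851) = 0.0252 V.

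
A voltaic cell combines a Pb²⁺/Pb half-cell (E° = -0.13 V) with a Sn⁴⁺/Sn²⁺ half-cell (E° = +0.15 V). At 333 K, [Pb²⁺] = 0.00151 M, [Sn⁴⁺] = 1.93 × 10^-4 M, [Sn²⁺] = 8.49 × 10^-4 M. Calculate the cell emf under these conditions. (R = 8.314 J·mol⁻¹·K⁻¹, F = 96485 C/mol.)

The Sn⁴⁺/Sn²⁺ couple has the higher reduction potential and acts as the cathode, so E°_cell = +0.15 − (-0.13) = 0.28 V.
Balancing electrons gives n = 2; the reaction quotient is Q = [Pb²⁺]·[Sn²⁺]/[Sn⁴⁺] = 0.00664.
E = E° − (RT/nF) ln Q = 0.28 − (8.314×333)/(2×96485) × (-5.014) = 0.280 + 0.072 = 0.352 V.

0.352 V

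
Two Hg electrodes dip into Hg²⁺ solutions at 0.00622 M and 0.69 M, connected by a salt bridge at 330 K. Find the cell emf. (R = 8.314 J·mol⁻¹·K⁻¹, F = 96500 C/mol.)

Both half-cells are Hg²⁺/Hg, so E°_cell = 0. The concentrated side is the cathode; the cell reaction moves Hg²⁺ from high to low concentration with n = 2.
Q = [Hg²⁺]_dilute/[Hg²⁺]_conc = 0.00622/0.69 = 0.00901.
E = 0 − (RT/nF) ln Q = −((8.314×330)/(2×96500))(-4.709) = 0.0669 V.

0.067 V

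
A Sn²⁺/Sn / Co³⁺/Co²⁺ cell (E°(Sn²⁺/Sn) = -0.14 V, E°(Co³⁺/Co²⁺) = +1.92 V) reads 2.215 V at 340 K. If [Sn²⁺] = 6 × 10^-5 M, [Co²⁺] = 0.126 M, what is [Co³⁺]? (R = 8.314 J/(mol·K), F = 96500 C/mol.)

0.19 M

From the Nernst equation, ln Q = nF(E° − E)/RT = 2×96500×(2.06 − 2.215)/(8.314×340) = -10.583, so Q = 2.53 × 10^-5.
With Q = [Sn²⁺]·[Co²⁺]^2/[Co³⁺]^2 and the known concentrations, [Co³⁺]^2 in the denominator gives [Co³⁺] = 0.19 M.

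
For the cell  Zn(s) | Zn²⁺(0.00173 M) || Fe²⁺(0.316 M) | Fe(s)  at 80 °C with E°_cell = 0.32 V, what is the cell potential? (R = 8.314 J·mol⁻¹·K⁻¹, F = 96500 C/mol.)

0.399 V

Balancing electrons gives n = 2; the reaction quotient is Q = [Zn²⁺]/[Fe²⁺] = 0.00547.
E = E° − (RT/nF) ln Q = 0.32 − (8.314×353)/(2×96500) × (-5.208) = 0.320 + 0.079 = 0.399 V.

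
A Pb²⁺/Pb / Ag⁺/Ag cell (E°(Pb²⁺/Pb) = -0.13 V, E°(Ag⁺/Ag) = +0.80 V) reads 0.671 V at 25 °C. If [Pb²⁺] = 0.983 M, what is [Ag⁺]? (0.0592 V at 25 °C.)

4.2 × 10^-5 M

From the Nernst equation, log Q = n(E° − E)/0.0592 = 2(0.93 − 0.671)/0.0592 = 8.750, so Q = 5.62 × 10^8.
With Q = [Pb²⁺]/[Ag⁺]^2 and the known concentrations, [Ag⁺]^2 in the denominator gives [Ag⁺] = 4.2 × 10^-5 M.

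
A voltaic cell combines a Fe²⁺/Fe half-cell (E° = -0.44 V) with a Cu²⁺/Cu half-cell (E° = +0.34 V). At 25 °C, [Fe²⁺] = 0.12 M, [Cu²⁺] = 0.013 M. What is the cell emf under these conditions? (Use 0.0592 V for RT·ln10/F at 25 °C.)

0.751 V

The Cu²⁺/Cu couple has the higher reduction potential and acts as the cathode, so E°_cell = +0.34 − (-0.44) = 0.78 V.
Balancing electrons gives n = 2; the reaction quotient is Q = [Fe²⁺]/[Cu²⁺] = 9.23.
At 25 °C, E = E° − (0.0592/n) log Q = 0.78 − (0.0592/2)(0.965) = 0.780 − 0.029 = 0.751 V.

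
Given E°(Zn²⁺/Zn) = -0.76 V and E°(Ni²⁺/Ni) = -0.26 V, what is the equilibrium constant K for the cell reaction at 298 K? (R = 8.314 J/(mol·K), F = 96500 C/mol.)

E°_cell = -0.26 − (-0.76) = 0.50 V, with n = 2 electrons transferred.
At equilibrium E = 0, so the Nernst equation gives ln K = nFE°/RT = (2)(96500)(0.50)/((8.314)(298)) = 38.95.
K = e^38.95 = 8.2 × 10^16.

8.2 × 10^16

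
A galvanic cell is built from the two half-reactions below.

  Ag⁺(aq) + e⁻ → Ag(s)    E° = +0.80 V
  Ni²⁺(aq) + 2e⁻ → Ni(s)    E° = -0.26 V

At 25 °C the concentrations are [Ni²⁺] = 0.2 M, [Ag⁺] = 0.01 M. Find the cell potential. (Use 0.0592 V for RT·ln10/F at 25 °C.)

The Ag⁺/Ag couple has the higher reduction potential and acts as the cathode, so E°_cell = +0.80 − (-0.26) = 1.06 V.
Balancing electrons gives n = 2; the reaction quotient is Q = [Ni²⁺]/[Ag⁺]^2 = 2000.
At 25 °C, E = E° − (0.0592/n) log Q = 1.06 − (0.0592/2)(3.301) = 1.060 − 0.098 = 0.962 V.

0.962 V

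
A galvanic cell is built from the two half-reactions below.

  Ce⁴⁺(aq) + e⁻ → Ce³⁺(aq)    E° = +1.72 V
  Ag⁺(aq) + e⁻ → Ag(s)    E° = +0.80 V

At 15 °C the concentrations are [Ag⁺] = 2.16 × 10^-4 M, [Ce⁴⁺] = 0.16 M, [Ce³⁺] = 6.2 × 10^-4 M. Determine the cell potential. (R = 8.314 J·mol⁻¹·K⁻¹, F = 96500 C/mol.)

1.27 V

The Ce⁴⁺/Ce³⁺ couple has the higher reduction potential and acts as the cathode, so E°_cell = +1.72 − (+0.80) = 0.92 V.
Balancing electrons gives n = 1; the reaction quotient is Q = [Ag⁺]·[Ce³⁺]/[Ce⁴⁺] = 8.37 × 10^-7.
E = E° − (RT/nF) ln Q = 0.92 − (8.314×288)/(1×96500) × (-13.993) = 0.920 + 0.347 = 1.267 V.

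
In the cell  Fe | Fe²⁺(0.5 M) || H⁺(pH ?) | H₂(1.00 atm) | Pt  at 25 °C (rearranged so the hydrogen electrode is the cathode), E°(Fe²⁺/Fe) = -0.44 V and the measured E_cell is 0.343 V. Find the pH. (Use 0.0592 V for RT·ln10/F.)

pH = 1.79

E°_cell = 0.44 V and n = 2.
log Q = n(E° − E)/0.0592 = 2×(0.44 − 0.343)/0.0592 = 3.277.
With Q = [Fe²⁺]·P(H₂) / [H⁺]^2, solving for [H⁺] gives log[H⁺] = -1.789, so pH = 1.79.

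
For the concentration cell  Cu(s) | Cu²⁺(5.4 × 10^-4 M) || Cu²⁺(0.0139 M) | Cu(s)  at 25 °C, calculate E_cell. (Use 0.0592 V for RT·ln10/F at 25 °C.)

Both half-cells are Cu²⁺/Cu, so E°_cell = 0. The concentrated side is the cathode; the cell reaction moves Cu²⁺ from high to low concentration with n = 2.
Q = [Cu²⁺]_dilute/[Cu²⁺]_conc = 5.4 × 10^-4/0.0139 = 0.0388.
E = 0 − (0.0592/2) log Q = −(0.0592/2)(-1.411) = 0.0418 V.

0.042 V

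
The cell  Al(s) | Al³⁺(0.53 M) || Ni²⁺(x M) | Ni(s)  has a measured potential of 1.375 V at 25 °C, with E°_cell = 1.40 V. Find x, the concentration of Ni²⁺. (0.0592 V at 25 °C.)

0.094 M

From the Nernst equation, log Q = n(E° − E)/0.0592 = 6(1.40 − 1.375)/0.0592 = 2.534, so Q = 342.
With Q = [Al³⁺]^2/[Ni²⁺]^3 and the known concentrations, [Ni²⁺]^3 in the denominator gives [Ni²⁺] = 0.094 M.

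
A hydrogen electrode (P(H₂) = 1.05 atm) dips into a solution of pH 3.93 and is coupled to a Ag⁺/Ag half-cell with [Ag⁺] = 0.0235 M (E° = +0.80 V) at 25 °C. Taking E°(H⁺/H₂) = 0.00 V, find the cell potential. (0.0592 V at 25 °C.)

0.94 V

The Ag⁺/Ag couple is the cathode, so E°_cell = 0.80 V; n = 2.
[H⁺] = 10^(−3.93) = 1.2 × 10^-4 M, and Q = [H⁺]^2 / ([Ag⁺]^2·P(H₂)) = 2.38 × 10^-5.
E = E° − (0.0592/2) log Q = 0.80 − (0.0592/2)(-4.623) = 0.937 V.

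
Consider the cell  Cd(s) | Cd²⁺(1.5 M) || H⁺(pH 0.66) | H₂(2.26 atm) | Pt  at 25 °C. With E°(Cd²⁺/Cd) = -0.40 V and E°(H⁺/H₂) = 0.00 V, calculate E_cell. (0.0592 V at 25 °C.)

The hydrogen couple is the cathode, so E°_cell = 0.40 V; n = 2.
[H⁺] = 10^(−0.66) = 0.22 M, and Q = [Cd²⁺]·P(H₂) / [H⁺]^2 = 70.8.
E = E° − (0.0592/2) log Q = 0.40 − (0.0592/2)(1.850) = 0.345 V.

0.35 V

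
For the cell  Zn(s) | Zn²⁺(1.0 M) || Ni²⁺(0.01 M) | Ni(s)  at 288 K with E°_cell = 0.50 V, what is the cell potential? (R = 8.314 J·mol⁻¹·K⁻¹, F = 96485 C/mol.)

Balancing electrons gives n = 2; the reaction quotient is Q = [Zn²⁺]/[Ni²⁺] = 100.
E = E° − (RT/nF) ln Q = 0.50 − (8.314×288)/(2×96485) × (4.605) = 0.500 − 0.057 = 0.443 V.

0.443 V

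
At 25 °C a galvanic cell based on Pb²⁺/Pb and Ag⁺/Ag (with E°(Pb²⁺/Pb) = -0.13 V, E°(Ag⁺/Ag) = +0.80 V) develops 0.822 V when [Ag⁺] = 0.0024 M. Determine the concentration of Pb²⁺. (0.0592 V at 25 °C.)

0.026 M

From the Nernst equation, log Q = n(E° − E)/0.0592 = 2(0.93 − 0.822)/0.0592 = 3.649, so Q = 4450.
With Q = [Pb²⁺]/[Ag⁺]^2 and the known concentrations, [Pb²⁺] in the numerator gives [Pb²⁺] = 0.026 M.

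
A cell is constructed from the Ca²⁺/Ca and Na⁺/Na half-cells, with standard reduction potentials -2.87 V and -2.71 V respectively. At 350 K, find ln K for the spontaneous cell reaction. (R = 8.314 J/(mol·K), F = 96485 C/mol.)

E°_cell = -2.71 − (-2.87) = 0.16 V, with n = 2 electrons transferred.
At equilibrium E = 0, so the Nernst equation gives ln K = nFE°/RT = (2)(96485)(0.16)/((8.314)(350)) = 10.61.

ln K = 10.6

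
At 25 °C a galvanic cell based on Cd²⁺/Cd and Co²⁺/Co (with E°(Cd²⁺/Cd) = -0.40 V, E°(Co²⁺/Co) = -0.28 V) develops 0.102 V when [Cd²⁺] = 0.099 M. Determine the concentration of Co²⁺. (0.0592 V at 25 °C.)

0.024 M

From the Nernst equation, log Q = n(E° − E)/0.0592 = 2(0.12 − 0.102)/0.0592 = 0.608, so Q = 4.06.
With Q = [Cd²⁺]/[Co²⁺] and the known concentrations, [Co²⁺] in the denominator gives [Co²⁺] = 0.024 M.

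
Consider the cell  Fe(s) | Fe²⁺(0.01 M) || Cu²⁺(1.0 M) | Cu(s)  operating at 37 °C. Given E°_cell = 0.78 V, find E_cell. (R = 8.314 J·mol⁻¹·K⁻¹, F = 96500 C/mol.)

Balancing electrons gives n = 2; the reaction quotient is Q = [Fe²⁺]/[Cu²⁺] = 0.0100.
E = E° − (RT/nF) ln Q = 0.78 − (8.314×310)/(2×96500) × (-4.605) = 0.780 + 0.061 = 0.841 V.

0.841 V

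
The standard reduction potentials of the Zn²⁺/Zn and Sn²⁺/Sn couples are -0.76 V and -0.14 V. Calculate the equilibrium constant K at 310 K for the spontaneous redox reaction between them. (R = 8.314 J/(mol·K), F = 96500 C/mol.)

E°_cell = -0.14 − (-0.76) = 0.62 V, with n = 2 electrons transferred.
At equilibrium E = 0, so the Nernst equation gives ln K = nFE°/RT = (2)(96500)(0.62)/((8.314)(310)) = 46.43.
K = e^46.43 = 1.5 × 10^20.

1.5 × 10^20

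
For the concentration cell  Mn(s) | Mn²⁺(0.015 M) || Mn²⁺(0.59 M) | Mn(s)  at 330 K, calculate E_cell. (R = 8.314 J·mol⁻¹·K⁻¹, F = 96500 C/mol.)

Both half-cells are Mn²⁺/Mn, so E°_cell = 0. The concentrated side is the cathode; the cell reaction moves Mn²⁺ from high to low concentration with n = 2.
Q = [Mn²⁺]_dilute/[Mn²⁺]_conc = 0.015/0.59 = 0.0254.
E = 0 − (RT/nF) ln Q = −((8.314×330)/(2×96500))(-3.672) = 0.0522 V.

0.052 V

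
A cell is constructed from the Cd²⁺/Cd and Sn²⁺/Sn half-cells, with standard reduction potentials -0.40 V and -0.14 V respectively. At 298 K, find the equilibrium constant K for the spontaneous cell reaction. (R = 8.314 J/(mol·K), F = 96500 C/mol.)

E°_cell = -0.14 − (-0.40) = 0.26 V, with n = 2 electrons transferred.
At equilibrium E = 0, so the Nernst equation gives ln K = nFE°/RT = (2)(96500)(0.26)/((8.314)(298)) = 20.25.
K = e^20.25 = 6.3 × 10^8.

6.3 × 10^8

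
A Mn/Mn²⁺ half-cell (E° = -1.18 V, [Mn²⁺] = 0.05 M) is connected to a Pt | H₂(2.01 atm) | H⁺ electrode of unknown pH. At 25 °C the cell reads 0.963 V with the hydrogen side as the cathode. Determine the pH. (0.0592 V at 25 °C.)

pH = 4.16

E°_cell = 1.18 V and n = 2.
log Q = n(E° − E)/0.0592 = 2×(1.18 − 0.963)/0.0592 = 7.331.
With Q = [Mn²⁺]·P(H₂) / [H⁺]^2, solving for [H⁺] gives log[H⁺] = -4.164, so pH = 4.16.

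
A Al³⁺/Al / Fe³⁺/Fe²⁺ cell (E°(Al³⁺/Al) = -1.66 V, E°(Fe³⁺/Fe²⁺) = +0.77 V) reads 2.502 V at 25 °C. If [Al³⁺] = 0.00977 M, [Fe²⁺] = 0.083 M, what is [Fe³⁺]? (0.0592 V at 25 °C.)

0.29 M

From the Nernst equation, log Q = n(E° − E)/0.0592 = 3(2.43 − 2.502)/0.0592 = -3.649, so Q = 2.25 × 10^-4.
With Q = [Al³⁺]·[Fe²⁺]^3/[Fe³⁺]^3 and the known concentrations, [Fe³⁺]^3 in the denominator gives [Fe³⁺] = 0.29 M.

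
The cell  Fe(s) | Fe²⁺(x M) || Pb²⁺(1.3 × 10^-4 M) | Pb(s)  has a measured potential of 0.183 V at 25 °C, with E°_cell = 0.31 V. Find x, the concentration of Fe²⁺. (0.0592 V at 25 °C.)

From the Nernst equation, log Q = n(E° − E)/0.0592 = 2(0.31 − 0.183)/0.0592 = 4.291, so Q = 1.95 × 10^4.
With Q = [Fe²⁺]/[Pb²⁺] and the known concentrations, [Fe²⁺] in the numerator gives [Fe²⁺] = 2.5 M.

2.5 M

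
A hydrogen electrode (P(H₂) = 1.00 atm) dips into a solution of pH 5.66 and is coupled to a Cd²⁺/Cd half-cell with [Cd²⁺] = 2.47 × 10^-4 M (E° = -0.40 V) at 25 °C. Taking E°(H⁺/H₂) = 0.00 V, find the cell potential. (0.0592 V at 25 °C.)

0.17 V

The hydrogen couple is the cathode, so E°_cell = 0.40 V; n = 2.
[H⁺] = 10^(−5.66) = 2.2 × 10^-6 M, and Q = [Cd²⁺]·P(H₂) / [H⁺]^2 = 5.16 × 10^7.
E = E° − (0.0592/2) log Q = 0.40 − (0.0592/2)(7.713) = 0.172 V.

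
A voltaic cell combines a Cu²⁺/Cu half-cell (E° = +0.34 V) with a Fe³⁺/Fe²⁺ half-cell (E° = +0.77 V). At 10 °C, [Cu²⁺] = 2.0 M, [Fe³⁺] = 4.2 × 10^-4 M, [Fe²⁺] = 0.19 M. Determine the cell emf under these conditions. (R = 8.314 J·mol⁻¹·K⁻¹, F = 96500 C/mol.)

The Fe³⁺/Fe²⁺ couple has the higher reduction potential and acts as the cathode, so E°_cell = +0.77 − (+0.34) = 0.43 V.
Balancing electrons gives n = 2; the reaction quotient is Q = [Cu²⁺]·[Fe²⁺]^2/[Fe³⁺]^2 = 4.09 × 10^5.
E = E° − (RT/nF) ln Q = 0.43 − (8.314×283)/(2×96500) × (12.922) = 0.430 − 0.158 = 0.272 V.

0.272 V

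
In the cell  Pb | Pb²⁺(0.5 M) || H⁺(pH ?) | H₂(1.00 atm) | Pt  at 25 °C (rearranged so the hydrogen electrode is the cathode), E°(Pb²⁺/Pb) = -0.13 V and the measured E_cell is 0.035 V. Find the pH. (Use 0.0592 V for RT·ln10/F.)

pH = 1.76

E°_cell = 0.13 V and n = 2.
log Q = n(E° − E)/0.0592 = 2×(0.13 − 0.035)/0.0592 = 3.209.
With Q = [Pb²⁺]·P(H₂) / [H⁺]^2, solving for [H⁺] gives log[H⁺] = -1.755, so pH = 1.76.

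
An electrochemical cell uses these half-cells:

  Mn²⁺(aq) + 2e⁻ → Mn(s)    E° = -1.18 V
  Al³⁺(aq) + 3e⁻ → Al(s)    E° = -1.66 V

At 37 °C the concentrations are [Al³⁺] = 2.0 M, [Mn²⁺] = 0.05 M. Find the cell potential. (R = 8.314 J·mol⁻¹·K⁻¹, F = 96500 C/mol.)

0.434 V

The Mn²⁺/Mn couple has the higher reduction potential and acts as the cathode, so E°_cell = -1.18 − (-1.66) = 0.48 V.
Balancing electrons gives n = 6; the reaction quotient is Q = [Al³⁺]^2/[Mn²⁺]^3 = 3.2 × 10^4.
E = E° − (RT/nF) ln Q = 0.48 − (8.314×310)/(6×96500) × (10.373) = 0.480 − 0.046 = 0.434 V.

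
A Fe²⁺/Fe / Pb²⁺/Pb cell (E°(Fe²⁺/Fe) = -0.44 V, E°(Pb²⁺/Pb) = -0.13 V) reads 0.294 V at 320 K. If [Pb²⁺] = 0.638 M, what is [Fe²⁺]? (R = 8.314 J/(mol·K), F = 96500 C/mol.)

From the Nernst equation, ln Q = nF(E° − E)/RT = 2×96500×(0.31 − 0.294)/(8.314×320) = 1.161, so Q = 3.19.
With Q = [Fe²⁺]/[Pb²⁺] and the known concentrations, [Fe²⁺] in the numerator gives [Fe²⁺] = 2.0 M.

2.0 M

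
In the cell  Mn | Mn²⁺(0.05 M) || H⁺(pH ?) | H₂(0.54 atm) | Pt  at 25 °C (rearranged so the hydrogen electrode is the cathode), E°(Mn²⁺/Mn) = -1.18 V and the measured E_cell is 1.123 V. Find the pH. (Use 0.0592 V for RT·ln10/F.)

pH = 1.75

E°_cell = 1.18 V and n = 2.
log Q = n(E° − E)/0.0592 = 2×(1.18 − 1.123)/0.0592 = 1.926.
With Q = [Mn²⁺]·P(H₂) / [H⁺]^2, solving for [H⁺] gives log[H⁺] = -1.747, so pH = 1.75.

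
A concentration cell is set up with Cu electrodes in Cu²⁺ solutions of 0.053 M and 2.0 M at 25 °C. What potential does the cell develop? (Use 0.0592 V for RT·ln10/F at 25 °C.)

0.047 V

Both half-cells are Cu²⁺/Cu, so E°_cell = 0. The concentrated side is the cathode; the cell reaction moves Cu²⁺ from high to low concentration with n = 2.
Q = [Cu²⁺]_dilute/[Cu²⁺]_conc = 0.053/2.0 = 0.0265.
E = 0 − (0.0592/2) log Q = −(0.0592/2)(-1.577) = 0.0467 V.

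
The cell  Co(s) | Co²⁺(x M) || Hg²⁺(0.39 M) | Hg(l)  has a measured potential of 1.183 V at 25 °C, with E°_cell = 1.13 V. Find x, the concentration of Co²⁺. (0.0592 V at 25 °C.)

From the Nernst equation, log Q = n(E° − E)/0.0592 = 2(1.13 − 1.183)/0.0592 = -1.791, so Q = 0.0162.
With Q = [Co²⁺]/[Hg²⁺] and the known concentrations, [Co²⁺] in the numerator gives [Co²⁺] = 0.0063 M.

0.0063 M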